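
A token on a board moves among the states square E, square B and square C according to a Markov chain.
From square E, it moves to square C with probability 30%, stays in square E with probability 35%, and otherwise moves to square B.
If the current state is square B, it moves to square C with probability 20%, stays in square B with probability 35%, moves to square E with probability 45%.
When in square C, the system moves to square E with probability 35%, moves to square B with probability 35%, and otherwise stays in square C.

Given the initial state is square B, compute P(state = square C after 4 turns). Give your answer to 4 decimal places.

Propagate the distribution vector 4 turns from square B.
After 0 turns: (0.0000, 1.0000, 0.0000)
After 1 turn: (0.4500, 0.3500, 0.2000)
After 2 turns: (0.3850, 0.3500, 0.2650)
After 3 turns: (0.3850, 0.3500, 0.2650)
After 4 turns: (0.3850, 0.3500, 0.2650)
P(in square C after 4 turns) = 0.2650

0.2650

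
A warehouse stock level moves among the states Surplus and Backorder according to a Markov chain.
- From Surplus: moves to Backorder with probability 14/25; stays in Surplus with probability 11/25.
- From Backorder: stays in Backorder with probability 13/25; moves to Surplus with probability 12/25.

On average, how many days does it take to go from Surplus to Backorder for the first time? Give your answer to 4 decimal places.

Let t(s) be the expected number of days to first reach Backorder from state s, with t(Backorder) = 0. Conditioning on the first day:
t(Surplus) = 1 + 0.44·t(Surplus)
Solving: t(Surplus) = 1.7857.
Expected days from Surplus to Backorder: 1.7857.

1.7857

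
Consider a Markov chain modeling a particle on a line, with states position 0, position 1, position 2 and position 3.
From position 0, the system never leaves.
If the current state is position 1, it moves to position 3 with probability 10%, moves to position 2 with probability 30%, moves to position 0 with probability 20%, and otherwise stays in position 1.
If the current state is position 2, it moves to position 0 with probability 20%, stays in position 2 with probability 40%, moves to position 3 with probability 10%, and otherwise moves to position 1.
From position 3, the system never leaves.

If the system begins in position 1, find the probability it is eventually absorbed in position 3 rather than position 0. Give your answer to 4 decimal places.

Let h(s) be the probability of absorption at position 3 starting from transient state s. Then h(position 3) = 1 and h(position 0) = 0. By first-step analysis:
h(position 1) = 0.2·0 + 0.4·h(position 1) + 0.3·h(position 2) + 0.1·1
h(position 2) = 0.2·0 + 0.3·h(position 1) + 0.4·h(position 2) + 0.1·1
Solving: h(position 1) = 0.3333, h(position 2) = 0.3333.
Starting from position 1, the probability is 0.3333.

0.3333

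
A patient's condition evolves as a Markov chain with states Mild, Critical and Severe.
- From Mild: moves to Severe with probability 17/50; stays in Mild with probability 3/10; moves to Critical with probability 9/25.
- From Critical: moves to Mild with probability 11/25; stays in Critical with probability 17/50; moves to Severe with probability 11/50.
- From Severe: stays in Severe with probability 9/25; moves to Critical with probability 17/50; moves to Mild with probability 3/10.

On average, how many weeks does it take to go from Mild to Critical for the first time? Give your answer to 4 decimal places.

2.8324

Let t(s) be the expected number of weeks to first reach Critical from state s, with t(Critical) = 0. Conditioning on the first week:
t(Mild) = 1 + 0.3·t(Mild) + 0.34·t(Severe)
t(Severe) = 1 + 0.3·t(Mild) + 0.36·t(Severe)
Solving: t(Mild) = 2.8324, t(Severe) = 2.8902.
Expected weeks from Mild to Critical: 2.8324.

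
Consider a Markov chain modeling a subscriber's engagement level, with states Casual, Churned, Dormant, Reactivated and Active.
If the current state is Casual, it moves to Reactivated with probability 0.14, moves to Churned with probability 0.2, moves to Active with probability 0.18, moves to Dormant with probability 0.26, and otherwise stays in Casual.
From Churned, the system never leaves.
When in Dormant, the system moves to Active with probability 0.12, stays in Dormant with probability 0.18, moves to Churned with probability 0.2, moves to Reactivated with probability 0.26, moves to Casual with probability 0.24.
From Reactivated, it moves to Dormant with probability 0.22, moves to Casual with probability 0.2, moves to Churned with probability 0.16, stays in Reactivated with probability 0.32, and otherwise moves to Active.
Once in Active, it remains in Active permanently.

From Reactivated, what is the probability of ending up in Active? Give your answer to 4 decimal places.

Let h(s) be the probability of absorption at Active starting from transient state s. Then h(Active) = 1 and h(Churned) = 0. By first-step analysis:
h(Casual) = 0.22·h(Casual) + 0.2·0 + 0.26·h(Dormant) + 0.14·h(Reactivated) + 0.18·1
h(Dormant) = 0.24·h(Casual) + 0.2·0 + 0.18·h(Dormant) + 0.26·h(Reactivated) + 0.12·1
h(Reactivated) = 0.2·h(Casual) + 0.16·0 + 0.22·h(Dormant) + 0.32·h(Reactivated) + 0.1·1
Solving: h(Casual) = 0.4382, h(Dormant) = 0.4035, h(Reactivated) = 0.4065.
Starting from Reactivated, the probability is 0.4065.

0.4065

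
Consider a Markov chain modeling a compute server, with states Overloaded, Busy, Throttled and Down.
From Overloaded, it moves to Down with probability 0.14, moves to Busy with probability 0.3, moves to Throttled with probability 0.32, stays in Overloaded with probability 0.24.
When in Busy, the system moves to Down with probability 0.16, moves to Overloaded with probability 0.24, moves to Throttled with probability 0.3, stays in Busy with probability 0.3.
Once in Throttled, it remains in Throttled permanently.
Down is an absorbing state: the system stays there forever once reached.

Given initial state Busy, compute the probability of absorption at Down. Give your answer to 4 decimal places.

Let h(s) be the probability of absorption at Down starting from transient state s. Then h(Down) = 1 and h(Throttled) = 0. By first-step analysis:
h(Overloaded) = 0.24·h(Overloaded) + 0.3·h(Busy) + 0.32·0 + 0.14·1
h(Busy) = 0.24·h(Overloaded) + 0.3·h(Busy) + 0.3·0 + 0.16·1
Solving: h(Overloaded) = 0.3174, h(Busy) = 0.3374.
Starting from Busy, the probability is 0.3374.

0.3374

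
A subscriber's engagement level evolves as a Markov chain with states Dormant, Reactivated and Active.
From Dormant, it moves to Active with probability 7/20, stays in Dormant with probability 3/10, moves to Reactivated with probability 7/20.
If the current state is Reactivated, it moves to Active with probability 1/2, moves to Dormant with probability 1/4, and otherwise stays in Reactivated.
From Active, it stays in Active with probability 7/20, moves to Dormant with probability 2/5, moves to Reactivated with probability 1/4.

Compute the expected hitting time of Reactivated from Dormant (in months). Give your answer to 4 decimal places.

Let t(s) be the expected number of months to first reach Reactivated from state s, with t(Reactivated) = 0. Conditioning on the first month:
t(Dormant) = 1 + 0.3·t(Dormant) + 0.35·t(Active)
t(Active) = 1 + 0.4·t(Dormant) + 0.35·t(Active)
Solving: t(Dormant) = 3.1746, t(Active) = 3.4921.
Expected months from Dormant to Reactivated: 3.1746.

3.1746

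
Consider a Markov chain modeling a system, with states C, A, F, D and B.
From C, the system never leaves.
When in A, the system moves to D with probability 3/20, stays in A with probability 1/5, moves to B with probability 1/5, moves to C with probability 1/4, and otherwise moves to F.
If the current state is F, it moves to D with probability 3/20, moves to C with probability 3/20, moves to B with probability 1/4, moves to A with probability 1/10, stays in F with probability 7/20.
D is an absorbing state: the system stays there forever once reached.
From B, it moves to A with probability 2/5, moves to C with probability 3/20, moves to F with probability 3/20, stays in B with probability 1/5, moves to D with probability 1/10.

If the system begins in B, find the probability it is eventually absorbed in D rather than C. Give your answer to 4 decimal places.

Let h(s) be the probability of absorption at D starting from transient state s. Then h(D) = 1 and h(C) = 0. By first-step analysis:
h(A) = 0.25·0 + 0.2·h(A) + 0.2·h(F) + 0.15·1 + 0.2·h(B)
h(F) = 0.15·0 + 0.1·h(A) + 0.35·h(F) + 0.15·1 + 0.25·h(B)
h(B) = 0.15·0 + 0.4·h(A) + 0.15·h(F) + 0.1·1 + 0.2·h(B)
Solving: h(A) = 0.4030, h(F) = 0.4508, h(B) = 0.4110.
Starting from B, the probability is 0.4110.

0.4110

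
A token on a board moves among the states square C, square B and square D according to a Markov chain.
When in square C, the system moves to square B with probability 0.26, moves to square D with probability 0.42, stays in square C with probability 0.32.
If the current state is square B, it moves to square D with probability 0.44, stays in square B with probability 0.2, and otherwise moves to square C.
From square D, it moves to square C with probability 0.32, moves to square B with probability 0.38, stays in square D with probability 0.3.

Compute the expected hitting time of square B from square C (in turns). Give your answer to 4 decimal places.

3.2787

Let t(s) be the expected number of turns to first reach square B from state s, with t(square B) = 0. Conditioning on the first turn:
t(square C) = 1 + 0.32·t(square C) + 0.42·t(square D)
t(square D) = 1 + 0.32·t(square C) + 0.3·t(square D)
Solving: t(square C) = 3.2787, t(square D) = 2.9274.
Expected turns from square C to square B: 3.2787.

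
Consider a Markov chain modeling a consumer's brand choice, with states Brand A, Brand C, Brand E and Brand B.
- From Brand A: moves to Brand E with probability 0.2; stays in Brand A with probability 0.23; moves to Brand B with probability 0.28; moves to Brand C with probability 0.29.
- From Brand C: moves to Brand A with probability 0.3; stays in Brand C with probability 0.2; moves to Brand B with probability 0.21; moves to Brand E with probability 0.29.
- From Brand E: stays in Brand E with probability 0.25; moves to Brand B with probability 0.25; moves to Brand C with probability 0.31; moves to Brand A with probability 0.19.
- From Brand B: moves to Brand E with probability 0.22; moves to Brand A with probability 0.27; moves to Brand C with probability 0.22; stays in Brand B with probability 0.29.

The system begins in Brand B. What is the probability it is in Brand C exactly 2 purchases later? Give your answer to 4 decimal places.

Propagate the distribution vector 2 purchases from Brand B.
After 0 purchases: (0.0000, 0.0000, 0.0000, 1.0000)
After 1 purchase: (0.2700, 0.2200, 0.2200, 0.2900)
After 2 purchases: (0.2482, 0.2543, 0.2366, 0.2609)
P(in Brand C after 2 purchases) = 0.2543

0.2543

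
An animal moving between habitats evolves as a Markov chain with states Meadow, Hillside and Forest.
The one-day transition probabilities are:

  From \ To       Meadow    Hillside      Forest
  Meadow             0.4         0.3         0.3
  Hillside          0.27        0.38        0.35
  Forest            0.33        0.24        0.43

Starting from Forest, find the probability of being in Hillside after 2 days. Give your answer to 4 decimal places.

0.2934

Sum over the intermediate state after 1 day:
P = P(Forest→Meadow)·P(Meadow→Hillside) + P(Forest→Hillside)·P(Hillside→Hillside) + P(Forest→Forest)·P(Forest→Hillside)
  = 0.33×0.3 + 0.24×0.38 + 0.43×0.24
  = 0.0990 + 0.0912 + 0.1032 = 0.2934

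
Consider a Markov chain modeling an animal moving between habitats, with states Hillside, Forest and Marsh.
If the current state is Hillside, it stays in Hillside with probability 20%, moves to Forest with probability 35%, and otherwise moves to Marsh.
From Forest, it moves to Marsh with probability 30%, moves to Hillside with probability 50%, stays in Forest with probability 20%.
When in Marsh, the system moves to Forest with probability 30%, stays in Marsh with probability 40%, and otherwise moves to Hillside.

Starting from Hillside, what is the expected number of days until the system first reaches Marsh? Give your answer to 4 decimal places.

Let t(s) be the expected number of days to first reach Marsh from state s, with t(Marsh) = 0. Conditioning on the first day:
t(Hillside) = 1 + 0.2·t(Hillside) + 0.35·t(Forest)
t(Forest) = 1 + 0.5·t(Hillside) + 0.2·t(Forest)
Solving: t(Hillside) = 2.4731, t(Forest) = 2.7957.
Expected days from Hillside to Marsh: 2.4731.

2.4731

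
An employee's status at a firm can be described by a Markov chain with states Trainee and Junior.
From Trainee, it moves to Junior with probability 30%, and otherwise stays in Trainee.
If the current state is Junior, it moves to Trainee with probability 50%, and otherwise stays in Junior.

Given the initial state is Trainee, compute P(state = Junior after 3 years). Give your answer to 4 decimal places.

Propagate the distribution vector 3 years from Trainee.
After 0 years: (1.0000, 0.0000)
After 1 year: (0.7000, 0.3000)
After 2 years: (0.6400, 0.3600)
After 3 years: (0.6280, 0.3720)
P(in Junior after 3 years) = 0.3720

0.3720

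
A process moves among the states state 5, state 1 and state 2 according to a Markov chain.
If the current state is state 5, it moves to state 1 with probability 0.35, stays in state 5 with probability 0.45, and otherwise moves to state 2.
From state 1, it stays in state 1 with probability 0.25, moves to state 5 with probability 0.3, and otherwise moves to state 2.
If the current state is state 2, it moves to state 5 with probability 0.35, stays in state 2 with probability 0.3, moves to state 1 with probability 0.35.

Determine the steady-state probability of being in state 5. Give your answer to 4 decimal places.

Let the stationary distribution be π with π = πP and π_1 + π_2 + π_3 = 1.
π_1 = 0.45·π_1 + 0.3·π_2 + 0.35·π_3
π_2 = 0.35·π_1 + 0.25·π_2 + 0.35·π_3
Solving with the normalization constraint gives π = (0.3712, 0.3182, 0.3106).
So the stationary probability of state 5 is 0.3712.

0.3712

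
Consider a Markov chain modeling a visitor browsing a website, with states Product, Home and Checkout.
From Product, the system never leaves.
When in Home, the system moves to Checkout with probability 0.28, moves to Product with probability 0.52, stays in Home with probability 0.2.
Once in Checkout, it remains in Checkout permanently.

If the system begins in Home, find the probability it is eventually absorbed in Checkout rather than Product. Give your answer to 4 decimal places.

Let h(s) be the probability of absorption at Checkout starting from transient state s. Then h(Checkout) = 1 and h(Product) = 0. By first-step analysis:
h(Home) = 0.52·0 + 0.2·h(Home) + 0.28·1
Solving: h(Home) = 0.3500.
Starting from Home, the probability is 0.3500.

0.3500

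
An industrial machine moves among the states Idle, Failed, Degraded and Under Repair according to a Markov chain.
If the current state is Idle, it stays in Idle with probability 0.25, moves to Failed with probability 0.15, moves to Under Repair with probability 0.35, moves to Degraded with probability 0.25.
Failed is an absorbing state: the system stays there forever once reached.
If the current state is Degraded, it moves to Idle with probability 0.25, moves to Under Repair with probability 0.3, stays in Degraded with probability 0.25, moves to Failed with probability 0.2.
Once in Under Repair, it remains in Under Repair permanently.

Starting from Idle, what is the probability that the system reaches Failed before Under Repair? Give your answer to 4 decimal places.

Let h(s) be the probability of absorption at Failed starting from transient state s. Then h(Failed) = 1 and h(Under Repair) = 0. By first-step analysis:
h(Idle) = 0.25·h(Idle) + 0.15·1 + 0.25·h(Degraded) + 0.35·0
h(Degraded) = 0.25·h(Idle) + 0.2·1 + 0.25·h(Degraded) + 0.3·0
Solving: h(Idle) = 0.3250, h(Degraded) = 0.3750.
Starting from Idle, the probability is 0.3250.

0.3250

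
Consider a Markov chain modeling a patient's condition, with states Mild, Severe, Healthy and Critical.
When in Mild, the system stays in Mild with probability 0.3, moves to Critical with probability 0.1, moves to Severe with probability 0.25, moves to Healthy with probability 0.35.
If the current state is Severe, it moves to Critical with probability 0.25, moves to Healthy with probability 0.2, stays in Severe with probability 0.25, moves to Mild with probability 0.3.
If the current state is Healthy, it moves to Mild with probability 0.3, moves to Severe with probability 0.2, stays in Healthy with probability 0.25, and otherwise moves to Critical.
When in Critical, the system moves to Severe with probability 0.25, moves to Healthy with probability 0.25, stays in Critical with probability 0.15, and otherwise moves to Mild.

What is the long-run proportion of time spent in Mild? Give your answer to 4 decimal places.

Let the stationary distribution be π with π = πP and π_1 + π_2 + π_3 + π_4 = 1.
π_1 = 0.3·π_1 + 0.3·π_2 + 0.3·π_3 + 0.35·π_4
π_2 = 0.25·π_1 + 0.25·π_2 + 0.2·π_3 + 0.25·π_4
π_3 = 0.35·π_1 + 0.2·π_2 + 0.25·π_3 + 0.25·π_4
Solving with the normalization constraint gives π = (0.3093, 0.2365, 0.2691, 0.1851).
So the stationary probability of Mild is 0.3093.

0.3093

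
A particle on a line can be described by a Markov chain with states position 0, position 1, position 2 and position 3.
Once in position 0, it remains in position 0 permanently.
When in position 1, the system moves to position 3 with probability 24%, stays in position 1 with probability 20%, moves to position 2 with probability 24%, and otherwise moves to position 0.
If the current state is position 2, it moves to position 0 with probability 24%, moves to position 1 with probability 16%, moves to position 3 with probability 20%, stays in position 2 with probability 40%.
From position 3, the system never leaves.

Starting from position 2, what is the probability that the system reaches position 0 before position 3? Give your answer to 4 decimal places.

Let h(s) be the probability of absorption at position 0 starting from transient state s. Then h(position 0) = 1 and h(position 3) = 0. By first-step analysis:
h(position 1) = 0.32·1 + 0.2·h(position 1) + 0.24·h(position 2) + 0.24·0
h(position 2) = 0.24·1 + 0.16·h(position 1) + 0.4·h(position 2) + 0.2·0
Solving: h(position 1) = 0.5652, h(position 2) = 0.5507.
Starting from position 2, the probability is 0.5507.

0.5507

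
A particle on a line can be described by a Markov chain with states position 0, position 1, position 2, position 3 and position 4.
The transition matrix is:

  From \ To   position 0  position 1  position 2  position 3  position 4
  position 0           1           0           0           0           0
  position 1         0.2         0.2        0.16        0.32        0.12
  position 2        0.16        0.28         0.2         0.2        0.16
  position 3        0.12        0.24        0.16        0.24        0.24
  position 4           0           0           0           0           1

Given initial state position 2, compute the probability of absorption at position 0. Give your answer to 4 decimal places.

0.4868

Let h(s) be the probability of absorption at position 0 starting from transient state s. Then h(position 0) = 1 and h(position 4) = 0. By first-step analysis:
h(position 1) = 0.2·1 + 0.2·h(position 1) + 0.16·h(position 2) + 0.32·h(position 3) + 0.12·0
h(position 2) = 0.16·1 + 0.28·h(position 1) + 0.2·h(position 2) + 0.2·h(position 3) + 0.16·0
h(position 3) = 0.12·1 + 0.24·h(position 1) + 0.16·h(position 2) + 0.24·h(position 3) + 0.24·0
Solving: h(position 1) = 0.5168, h(position 2) = 0.4868, h(position 3) = 0.4236.
Starting from position 2, the probability is 0.4868.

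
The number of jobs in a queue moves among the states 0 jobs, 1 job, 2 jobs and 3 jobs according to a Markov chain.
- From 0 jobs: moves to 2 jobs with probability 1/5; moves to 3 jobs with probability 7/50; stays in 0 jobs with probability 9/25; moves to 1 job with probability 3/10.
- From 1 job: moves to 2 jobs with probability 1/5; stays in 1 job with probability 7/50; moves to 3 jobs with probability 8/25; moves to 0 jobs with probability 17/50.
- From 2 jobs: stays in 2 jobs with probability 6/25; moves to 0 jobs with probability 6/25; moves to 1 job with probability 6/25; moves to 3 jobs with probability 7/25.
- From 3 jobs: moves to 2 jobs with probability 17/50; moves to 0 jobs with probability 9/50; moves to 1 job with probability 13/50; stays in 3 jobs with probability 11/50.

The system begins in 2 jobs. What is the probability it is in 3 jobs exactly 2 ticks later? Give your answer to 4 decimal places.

0.2392

Propagate the distribution vector 2 ticks from 2 jobs.
After 0 ticks: (0.0000, 0.0000, 1.0000, 0.0000)
After 1 tick: (0.2400, 0.2400, 0.2400, 0.2800)
After 2 ticks: (0.2760, 0.2360, 0.2488, 0.2392)
P(in 3 jobs after 2 ticks) = 0.2392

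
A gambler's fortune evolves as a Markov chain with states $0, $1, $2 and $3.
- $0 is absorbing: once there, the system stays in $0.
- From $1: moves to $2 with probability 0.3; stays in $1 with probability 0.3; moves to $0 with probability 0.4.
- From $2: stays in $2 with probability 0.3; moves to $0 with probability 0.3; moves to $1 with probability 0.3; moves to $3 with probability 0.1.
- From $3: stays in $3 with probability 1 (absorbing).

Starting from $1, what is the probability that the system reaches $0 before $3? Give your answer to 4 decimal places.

Let h(s) be the probability of absorption at $0 starting from transient state s. Then h($0) = 1 and h($3) = 0. By first-step analysis:
h($1) = 0.4·1 + 0.3·h($1) + 0.3·h($2)
h($2) = 0.3·1 + 0.3·h($1) + 0.3·h($2) + 0.1·0
Solving: h($1) = 0.9250, h($2) = 0.8250.
Starting from $1, the probability is 0.9250.

0.9250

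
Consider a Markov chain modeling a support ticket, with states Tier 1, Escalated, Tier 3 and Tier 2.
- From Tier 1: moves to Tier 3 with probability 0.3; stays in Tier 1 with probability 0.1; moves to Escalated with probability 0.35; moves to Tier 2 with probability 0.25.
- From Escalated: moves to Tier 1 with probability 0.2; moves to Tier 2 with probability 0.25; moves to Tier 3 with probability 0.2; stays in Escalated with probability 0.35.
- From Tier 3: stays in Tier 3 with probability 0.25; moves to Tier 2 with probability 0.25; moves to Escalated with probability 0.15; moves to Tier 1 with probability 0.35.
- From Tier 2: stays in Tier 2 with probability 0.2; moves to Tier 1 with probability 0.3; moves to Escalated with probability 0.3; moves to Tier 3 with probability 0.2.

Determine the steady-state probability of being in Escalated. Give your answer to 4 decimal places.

Let the stationary distribution be π with π = πP and π_1 + π_2 + π_3 + π_4 = 1.
π_1 = 0.1·π_1 + 0.2·π_2 + 0.35·π_3 + 0.3·π_4
π_2 = 0.35·π_1 + 0.35·π_2 + 0.15·π_3 + 0.3·π_4
π_3 = 0.3·π_1 + 0.2·π_2 + 0.25·π_3 + 0.2·π_4
Solving with the normalization constraint gives π = (0.2356, 0.2910, 0.2353, 0.2381).
So the stationary probability of Escalated is 0.2910.

0.2910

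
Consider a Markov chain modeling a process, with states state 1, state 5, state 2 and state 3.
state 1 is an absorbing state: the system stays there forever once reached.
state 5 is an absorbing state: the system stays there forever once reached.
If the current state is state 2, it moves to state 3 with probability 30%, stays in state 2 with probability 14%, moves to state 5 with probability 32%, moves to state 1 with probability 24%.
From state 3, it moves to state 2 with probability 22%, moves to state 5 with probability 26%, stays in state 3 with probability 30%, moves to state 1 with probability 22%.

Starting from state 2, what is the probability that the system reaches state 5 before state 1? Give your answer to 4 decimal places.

Let h(s) be the probability of absorption at state 5 starting from transient state s. Then h(state 5) = 1 and h(state 1) = 0. By first-step analysis:
h(state 2) = 0.24·0 + 0.32·1 + 0.14·h(state 2) + 0.3·h(state 3)
h(state 3) = 0.22·0 + 0.26·1 + 0.22·h(state 2) + 0.3·h(state 3)
Solving: h(state 2) = 0.5634, h(state 3) = 0.5485.
Starting from state 2, the probability is 0.5634.

0.5634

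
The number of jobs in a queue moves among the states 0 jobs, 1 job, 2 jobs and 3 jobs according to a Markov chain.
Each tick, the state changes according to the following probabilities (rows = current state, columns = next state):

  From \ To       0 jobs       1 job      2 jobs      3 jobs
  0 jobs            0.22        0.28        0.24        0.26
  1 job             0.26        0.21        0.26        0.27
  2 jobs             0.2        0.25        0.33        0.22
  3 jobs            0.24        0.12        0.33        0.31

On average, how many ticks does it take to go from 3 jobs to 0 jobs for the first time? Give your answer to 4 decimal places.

4.3320

Let t(s) be the expected number of ticks to first reach 0 jobs from state s, with t(0 jobs) = 0. Conditioning on the first tick:
t(1 job) = 1 + 0.21·t(1 job) + 0.26·t(2 jobs) + 0.27·t(3 jobs)
t(2 jobs) = 1 + 0.25·t(1 job) + 0.33·t(2 jobs) + 0.22·t(3 jobs)
t(3 jobs) = 1 + 0.12·t(1 job) + 0.33·t(2 jobs) + 0.31·t(3 jobs)
Solving: t(1 job) = 4.2245, t(2 jobs) = 4.4913, t(3 jobs) = 4.3320.
Expected ticks from 3 jobs to 0 jobs: 4.3320.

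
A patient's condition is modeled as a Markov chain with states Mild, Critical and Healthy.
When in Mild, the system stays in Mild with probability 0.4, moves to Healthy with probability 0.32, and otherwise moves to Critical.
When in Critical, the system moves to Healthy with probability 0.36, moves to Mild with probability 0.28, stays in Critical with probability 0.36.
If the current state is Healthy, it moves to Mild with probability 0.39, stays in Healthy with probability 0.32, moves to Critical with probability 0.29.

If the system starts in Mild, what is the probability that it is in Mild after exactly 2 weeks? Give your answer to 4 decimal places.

0.3632

Sum over the intermediate state after 1 week:
P = P(Mild→Mild)·P(Mild→Mild) + P(Mild→Critical)·P(Critical→Mild) + P(Mild→Healthy)·P(Healthy→Mild)
  = 0.4×0.4 + 0.28×0.28 + 0.32×0.39
  = 0.1600 + 0.0784 + 0.1248 = 0.3632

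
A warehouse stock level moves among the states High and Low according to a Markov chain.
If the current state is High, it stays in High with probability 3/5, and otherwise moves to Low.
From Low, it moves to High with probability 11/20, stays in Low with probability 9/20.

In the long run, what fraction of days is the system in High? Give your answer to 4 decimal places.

Let the stationary distribution be π with π = πP and π_1 + π_2 = 1.
π_1 = 0.6·π_1 + 0.55·π_2
Solving with the normalization constraint gives π = (0.5789, 0.4211).
So the stationary probability of High is 0.5789.

0.5789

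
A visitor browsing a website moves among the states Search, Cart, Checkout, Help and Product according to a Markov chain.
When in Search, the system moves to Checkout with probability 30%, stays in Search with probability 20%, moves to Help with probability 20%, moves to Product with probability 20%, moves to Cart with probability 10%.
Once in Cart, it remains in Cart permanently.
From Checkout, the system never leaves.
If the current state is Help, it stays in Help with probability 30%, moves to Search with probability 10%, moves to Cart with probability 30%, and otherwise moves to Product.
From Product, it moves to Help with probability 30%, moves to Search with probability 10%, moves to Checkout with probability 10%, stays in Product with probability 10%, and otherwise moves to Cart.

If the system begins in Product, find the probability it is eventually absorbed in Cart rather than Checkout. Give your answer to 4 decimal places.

Let h(s) be the probability of absorption at Cart starting from transient state s. Then h(Cart) = 1 and h(Checkout) = 0. By first-step analysis:
h(Search) = 0.2·h(Search) + 0.1·1 + 0.3·0 + 0.2·h(Help) + 0.2·h(Product)
h(Help) = 0.1·h(Search) + 0.3·1 + 0.3·h(Help) + 0.3·h(Product)
h(Product) = 0.1·h(Search) + 0.4·1 + 0.1·0 + 0.3·h(Help) + 0.1·h(Product)
Solving: h(Search) = 0.5309, h(Help) = 0.8402, h(Product) = 0.7835.
Starting from Product, the probability is 0.7835.

0.7835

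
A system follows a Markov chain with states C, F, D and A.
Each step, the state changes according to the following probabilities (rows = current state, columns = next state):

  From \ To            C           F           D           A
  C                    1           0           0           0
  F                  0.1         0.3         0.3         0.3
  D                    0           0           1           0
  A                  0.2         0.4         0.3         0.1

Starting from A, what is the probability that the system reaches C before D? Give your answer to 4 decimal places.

0.3529

Let h(s) be the probability of absorption at C starting from transient state s. Then h(C) = 1 and h(D) = 0. By first-step analysis:
h(F) = 0.1·1 + 0.3·h(F) + 0.3·0 + 0.3·h(A)
h(A) = 0.2·1 + 0.4·h(F) + 0.3·0 + 0.1·h(A)
Solving: h(F) = 0.2941, h(A) = 0.3529.
Starting from A, the probability is 0.3529.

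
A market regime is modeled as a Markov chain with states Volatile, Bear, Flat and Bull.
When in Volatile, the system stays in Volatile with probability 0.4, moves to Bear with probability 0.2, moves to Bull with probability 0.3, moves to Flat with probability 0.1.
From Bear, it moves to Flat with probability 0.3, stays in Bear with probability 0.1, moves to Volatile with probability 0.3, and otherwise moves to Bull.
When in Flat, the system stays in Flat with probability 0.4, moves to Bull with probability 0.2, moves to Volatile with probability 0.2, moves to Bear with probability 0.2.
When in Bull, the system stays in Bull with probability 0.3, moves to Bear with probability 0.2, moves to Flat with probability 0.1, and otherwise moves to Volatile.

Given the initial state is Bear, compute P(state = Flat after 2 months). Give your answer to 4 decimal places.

Propagate the distribution vector 2 months from Bear.
After 0 months: (0.0000, 1.0000, 0.0000, 0.0000)
After 1 month: (0.3000, 0.1000, 0.3000, 0.3000)
After 2 months: (0.3300, 0.1900, 0.2100, 0.2700)
P(in Flat after 2 months) = 0.2100

0.2100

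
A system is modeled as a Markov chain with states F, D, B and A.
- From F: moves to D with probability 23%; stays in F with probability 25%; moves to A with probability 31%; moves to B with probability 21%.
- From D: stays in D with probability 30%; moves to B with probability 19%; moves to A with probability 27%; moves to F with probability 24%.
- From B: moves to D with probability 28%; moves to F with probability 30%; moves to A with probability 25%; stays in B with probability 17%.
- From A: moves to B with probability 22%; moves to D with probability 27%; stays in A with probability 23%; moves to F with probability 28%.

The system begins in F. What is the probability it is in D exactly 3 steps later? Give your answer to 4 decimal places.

Propagate the distribution vector 3 steps from F.
After 0 steps: (1.0000, 0.0000, 0.0000, 0.0000)
After 1 step: (0.2500, 0.2300, 0.2100, 0.3100)
After 2 steps: (0.2675, 0.2690, 0.2001, 0.2634)
After 3 steps: (0.2652, 0.2694, 0.1993, 0.2662)
P(in D after 3 steps) = 0.2694

0.2694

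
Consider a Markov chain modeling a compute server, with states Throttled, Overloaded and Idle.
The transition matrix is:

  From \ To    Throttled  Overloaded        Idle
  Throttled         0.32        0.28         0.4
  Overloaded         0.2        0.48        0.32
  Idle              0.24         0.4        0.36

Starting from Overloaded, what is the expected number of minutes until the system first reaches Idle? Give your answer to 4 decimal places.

2.9570

Let t(s) be the expected number of minutes to first reach Idle from state s, with t(Idle) = 0. Conditioning on the first minute:
t(Throttled) = 1 + 0.32·t(Throttled) + 0.28·t(Overloaded)
t(Overloaded) = 1 + 0.2·t(Throttled) + 0.48·t(Overloaded)
Solving: t(Throttled) = 2.6882, t(Overloaded) = 2.9570.
Expected minutes from Overloaded to Idle: 2.9570.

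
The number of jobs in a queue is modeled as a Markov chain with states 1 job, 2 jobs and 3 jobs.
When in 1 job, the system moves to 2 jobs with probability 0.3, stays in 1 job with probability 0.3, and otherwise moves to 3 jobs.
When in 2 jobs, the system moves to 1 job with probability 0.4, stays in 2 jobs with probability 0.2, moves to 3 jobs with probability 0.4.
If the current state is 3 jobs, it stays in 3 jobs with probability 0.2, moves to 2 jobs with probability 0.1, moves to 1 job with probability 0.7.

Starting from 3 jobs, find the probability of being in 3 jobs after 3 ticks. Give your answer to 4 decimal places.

0.3280

Propagate the distribution vector 3 ticks from 3 jobs.
After 0 ticks: (0.0000, 0.0000, 1.0000)
After 1 tick: (0.7000, 0.1000, 0.2000)
After 2 ticks: (0.3900, 0.2500, 0.3600)
After 3 ticks: (0.4690, 0.2030, 0.3280)
P(in 3 jobs after 3 ticks) = 0.3280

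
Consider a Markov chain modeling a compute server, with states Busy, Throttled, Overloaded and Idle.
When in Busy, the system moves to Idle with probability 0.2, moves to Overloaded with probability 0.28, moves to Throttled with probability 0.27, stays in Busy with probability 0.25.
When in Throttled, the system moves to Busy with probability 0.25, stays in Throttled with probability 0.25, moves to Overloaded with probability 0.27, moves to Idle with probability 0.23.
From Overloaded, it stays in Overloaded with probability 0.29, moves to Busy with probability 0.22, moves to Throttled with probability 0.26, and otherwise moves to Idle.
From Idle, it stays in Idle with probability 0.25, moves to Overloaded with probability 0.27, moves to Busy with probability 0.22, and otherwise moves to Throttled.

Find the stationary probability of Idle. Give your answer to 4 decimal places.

0.2275

Let the stationary distribution be π with π = πP and π_1 + π_2 + π_3 + π_4 = 1.
π_1 = 0.25·π_1 + 0.25·π_2 + 0.22·π_3 + 0.22·π_4
π_2 = 0.27·π_1 + 0.25·π_2 + 0.26·π_3 + 0.26·π_4
π_3 = 0.28·π_1 + 0.27·π_2 + 0.29·π_3 + 0.27·π_4
Solving with the normalization constraint gives π = (0.2348, 0.2598, 0.2779, 0.2275).
So the stationary probability of Idle is 0.2275.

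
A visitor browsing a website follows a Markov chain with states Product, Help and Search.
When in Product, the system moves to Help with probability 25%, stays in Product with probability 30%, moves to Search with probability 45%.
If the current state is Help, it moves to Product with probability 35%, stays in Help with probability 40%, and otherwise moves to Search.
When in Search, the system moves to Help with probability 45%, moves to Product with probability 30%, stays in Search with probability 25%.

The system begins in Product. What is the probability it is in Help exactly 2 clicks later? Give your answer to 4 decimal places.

0.3775

Sum over the intermediate state after 1 click:
P = P(Product→Product)·P(Product→Help) + P(Product→Help)·P(Help→Help) + P(Product→Search)·P(Search→Help)
  = 0.3×0.25 + 0.25×0.4 + 0.45×0.45
  = 0.0750 + 0.1000 + 0.2025 = 0.3775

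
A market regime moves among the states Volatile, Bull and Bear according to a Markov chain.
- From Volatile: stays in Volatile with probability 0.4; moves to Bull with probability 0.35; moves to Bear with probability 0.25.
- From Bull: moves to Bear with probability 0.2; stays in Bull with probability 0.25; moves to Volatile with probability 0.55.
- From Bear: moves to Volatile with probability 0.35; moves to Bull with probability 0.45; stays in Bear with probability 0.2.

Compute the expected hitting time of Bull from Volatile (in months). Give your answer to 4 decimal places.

Let t(s) be the expected number of months to first reach Bull from state s, with t(Bull) = 0. Conditioning on the first month:
t(Volatile) = 1 + 0.4·t(Volatile) + 0.25·t(Bear)
t(Bear) = 1 + 0.35·t(Volatile) + 0.2·t(Bear)
Solving: t(Volatile) = 2.6752, t(Bear) = 2.4204.
Expected months from Volatile to Bull: 2.6752.

2.6752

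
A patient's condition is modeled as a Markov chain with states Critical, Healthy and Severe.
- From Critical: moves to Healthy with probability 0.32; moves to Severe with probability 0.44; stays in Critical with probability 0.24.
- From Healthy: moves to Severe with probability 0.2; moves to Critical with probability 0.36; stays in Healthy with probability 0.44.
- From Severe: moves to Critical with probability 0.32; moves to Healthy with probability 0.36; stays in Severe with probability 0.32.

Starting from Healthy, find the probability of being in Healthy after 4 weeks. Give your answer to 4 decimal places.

Propagate the distribution vector 4 weeks from Healthy.
After 0 weeks: (0.0000, 1.0000, 0.0000)
After 1 week: (0.3600, 0.4400, 0.2000)
After 2 weeks: (0.3088, 0.3808, 0.3104)
After 3 weeks: (0.3105, 0.3781, 0.3114)
After 4 weeks: (0.3103, 0.3778, 0.3119)
P(in Healthy after 4 weeks) = 0.3778

0.3778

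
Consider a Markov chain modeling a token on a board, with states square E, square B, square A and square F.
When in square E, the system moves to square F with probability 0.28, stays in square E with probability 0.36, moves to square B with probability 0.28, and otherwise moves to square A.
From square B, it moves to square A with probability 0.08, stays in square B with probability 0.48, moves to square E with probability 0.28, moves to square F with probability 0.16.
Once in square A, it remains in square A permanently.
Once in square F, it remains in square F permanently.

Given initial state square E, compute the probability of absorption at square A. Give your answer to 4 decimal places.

Let h(s) be the probability of absorption at square A starting from transient state s. Then h(square A) = 1 and h(square F) = 0. By first-step analysis:
h(square E) = 0.36·h(square E) + 0.28·h(square B) + 0.08·1 + 0.28·0
h(square B) = 0.28·h(square E) + 0.48·h(square B) + 0.08·1 + 0.16·0
Solving: h(square E) = 0.2516, h(square B) = 0.2893.
Starting from square E, the probability is 0.2516.

0.2516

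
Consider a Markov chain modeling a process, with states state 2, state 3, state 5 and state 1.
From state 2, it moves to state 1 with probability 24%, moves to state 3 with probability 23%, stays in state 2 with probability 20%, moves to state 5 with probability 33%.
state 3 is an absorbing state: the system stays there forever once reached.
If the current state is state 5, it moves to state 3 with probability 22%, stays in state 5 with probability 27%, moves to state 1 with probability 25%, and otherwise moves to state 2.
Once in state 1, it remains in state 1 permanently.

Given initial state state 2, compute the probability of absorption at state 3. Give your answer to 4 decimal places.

Let h(s) be the probability of absorption at state 3 starting from transient state s. Then h(state 3) = 1 and h(state 1) = 0. By first-step analysis:
h(state 2) = 0.2·h(state 2) + 0.23·1 + 0.33·h(state 5) + 0.24·0
h(state 5) = 0.26·h(state 2) + 0.22·1 + 0.27·h(state 5) + 0.25·0
Solving: h(state 2) = 0.4827, h(state 5) = 0.4733.
Starting from state 2, the probability is 0.4827.

0.4827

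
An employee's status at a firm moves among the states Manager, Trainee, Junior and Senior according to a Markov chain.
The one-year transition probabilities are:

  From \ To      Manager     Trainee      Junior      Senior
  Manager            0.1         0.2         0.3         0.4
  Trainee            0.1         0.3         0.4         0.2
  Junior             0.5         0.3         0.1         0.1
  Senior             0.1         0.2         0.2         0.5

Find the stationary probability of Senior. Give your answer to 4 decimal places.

0.3073

Let the stationary distribution be π with π = πP and π_1 + π_2 + π_3 + π_4 = 1.
π_1 = 0.1·π_1 + 0.1·π_2 + 0.5·π_3 + 0.1·π_4
π_2 = 0.2·π_1 + 0.3·π_2 + 0.3·π_3 + 0.2·π_4
π_3 = 0.3·π_1 + 0.4·π_2 + 0.1·π_3 + 0.2·π_4
Solving with the normalization constraint gives π = (0.1981, 0.2495, 0.2452, 0.3073).
So the stationary probability of Senior is 0.3073.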